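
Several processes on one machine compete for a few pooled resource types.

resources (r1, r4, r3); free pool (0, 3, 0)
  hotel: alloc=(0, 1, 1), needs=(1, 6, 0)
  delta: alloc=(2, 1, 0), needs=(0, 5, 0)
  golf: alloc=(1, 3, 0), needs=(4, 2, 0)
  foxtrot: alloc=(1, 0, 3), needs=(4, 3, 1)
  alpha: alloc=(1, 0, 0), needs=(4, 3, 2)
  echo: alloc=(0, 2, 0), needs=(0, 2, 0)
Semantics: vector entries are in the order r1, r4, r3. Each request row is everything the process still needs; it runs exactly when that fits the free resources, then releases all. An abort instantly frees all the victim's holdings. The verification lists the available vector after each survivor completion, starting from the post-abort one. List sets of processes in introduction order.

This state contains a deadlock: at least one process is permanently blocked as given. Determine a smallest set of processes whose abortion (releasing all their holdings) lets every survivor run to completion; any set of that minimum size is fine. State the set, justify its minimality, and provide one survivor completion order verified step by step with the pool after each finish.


The answer: abort golf and foxtrot.
Key observation: alpha was stuck for good until golf and foxtrot gave back (2, 3, 3); in the order shown it finishes at step 3.
No one abort is enough; case by case: hotel alone leaves golf blocked (short on r1); delta alone leaves golf blocked (short on r1); golf alone leaves foxtrot blocked (short on r1); foxtrot alone leaves golf blocked (short on r1); alpha alone leaves golf blocked (short on r1); echo alone leaves golf blocked (short on r1).
The survivors complete as echo, delta, alpha, hotel. Step-by-step check (starting from the post-abort pool):
  pool = (2, 6, 3)
  run echo (needs (0, 2, 0), free (2, 6, 3)); after release of (0, 2, 0) the pool is (2, 8, 3)
  run delta (needs (0, 5, 0), free (2, 8, 3)); after release of (2, 1, 0) the pool is (4, 9, 3)
  run alpha (needs (4, 3, 2), free (4, 9, 3)); after release of (1, 0, 0) the pool is (5, 9, 3)
  run hotel (needs (1, 6, 0), free (5, 9, 3)); after release of (0, 1, 1) the pool is (5, 10, 4)


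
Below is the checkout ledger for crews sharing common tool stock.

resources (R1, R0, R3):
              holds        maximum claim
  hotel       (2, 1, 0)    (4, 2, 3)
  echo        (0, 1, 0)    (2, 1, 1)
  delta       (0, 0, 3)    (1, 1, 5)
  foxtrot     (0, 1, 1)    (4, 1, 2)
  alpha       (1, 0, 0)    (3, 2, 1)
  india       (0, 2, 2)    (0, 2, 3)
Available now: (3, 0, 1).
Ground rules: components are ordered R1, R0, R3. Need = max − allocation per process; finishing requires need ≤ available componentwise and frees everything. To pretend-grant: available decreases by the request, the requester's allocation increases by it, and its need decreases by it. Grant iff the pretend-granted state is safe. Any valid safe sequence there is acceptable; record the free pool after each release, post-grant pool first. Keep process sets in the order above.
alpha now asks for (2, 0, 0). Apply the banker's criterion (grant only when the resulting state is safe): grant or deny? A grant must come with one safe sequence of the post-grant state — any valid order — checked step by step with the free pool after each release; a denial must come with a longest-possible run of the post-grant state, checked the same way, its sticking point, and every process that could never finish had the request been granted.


GRANT: granting preserves safety; a valid post-grant sequence is india, alpha, hotel, foxtrot, echo, delta.
Key observation: granting shrinks the pool to (1, 0, 1), yet india still fits and the chain goes through.
Verifying the post-grant state step by step:
  pool = (1, 0, 1)
  run india (needs (0, 0, 1), free (1, 0, 1)); after release of (0, 2, 2) the pool is (1, 2, 3)
  run alpha (needs (0, 2, 1), free (1, 2, 3)); after release of (3, 0, 0) the pool is (4, 2, 3)
  run hotel (needs (2, 1, 3), free (4, 2, 3)); after release of (2, 1, 0) the pool is (6, 3, 3)
  run foxtrot (needs (4, 0, 1), free (6, 3, 3)); after release of (0, 1, 1) the pool is (6, 4, 4)
  run echo (needs (2, 0, 1), free (6, 4, 4)); after release of (0, 1, 0) the pool is (6, 5, 4)
  run delta (needs (1, 1, 2), free (6, 5, 4)); after release of (0, 0, 3) the pool is (6, 5, 7)


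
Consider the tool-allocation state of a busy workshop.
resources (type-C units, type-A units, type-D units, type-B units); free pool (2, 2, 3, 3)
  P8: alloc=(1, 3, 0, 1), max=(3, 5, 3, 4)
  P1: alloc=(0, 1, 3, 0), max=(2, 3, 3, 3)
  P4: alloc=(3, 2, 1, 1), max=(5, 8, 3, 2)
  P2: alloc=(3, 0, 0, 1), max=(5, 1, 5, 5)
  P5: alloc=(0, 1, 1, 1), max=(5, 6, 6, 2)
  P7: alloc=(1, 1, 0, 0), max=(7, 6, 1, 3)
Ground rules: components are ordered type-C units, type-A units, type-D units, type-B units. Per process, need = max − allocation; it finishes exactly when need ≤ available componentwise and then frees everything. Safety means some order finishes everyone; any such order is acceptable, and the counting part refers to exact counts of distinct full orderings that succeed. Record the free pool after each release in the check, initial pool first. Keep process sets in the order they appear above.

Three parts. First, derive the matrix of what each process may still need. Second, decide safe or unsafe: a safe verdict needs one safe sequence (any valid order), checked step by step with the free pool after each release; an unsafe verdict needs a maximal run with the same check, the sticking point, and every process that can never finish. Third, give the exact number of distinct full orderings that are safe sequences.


(1) Need matrix, components ordered type-C units, type-A units, type-D units, type-B units:
  P8: (2, 2, 3, 3)
  P1: (2, 2, 0, 3)
  P4: (2, 6, 2, 1)
  P2: (2, 1, 5, 4)
  P5: (5, 5, 5, 1)
  P7: (6, 5, 1, 3)
(2) SAFE, for example via the order P1, P8, P4, P5, P7, P2.
Key observation: at P1 the run first touches a limit — (2, 2, 0, 3) against (2, 2, 3, 3), exact on a resource it actually requests.
Step-by-step check:
  pool = (2, 2, 3, 3)
  P1: need (2, 2, 0, 3) fits (2, 2, 3, 3); releases (0, 1, 3, 0), pool now (2, 3, 6, 3)
  P8: need (2, 2, 3, 3) fits (2, 3, 6, 3); releases (1, 3, 0, 1), pool now (3, 6, 6, 4)
  P4: need (2, 6, 2, 1) fits (3, 6, 6, 4); releases (3, 2, 1, 1), pool now (6, 8, 7, 5)
  P5: need (5, 5, 5, 1) fits (6, 8, 7, 5); releases (0, 1, 1, 1), pool now (6, 9, 8, 6)
  P7: need (6, 5, 1, 3) fits (6, 9, 8, 6); releases (1, 1, 0, 0), pool now (7, 10, 8, 6)
  P2: need (2, 1, 5, 4) fits (7, 10, 8, 6); releases (3, 0, 0, 1), pool now (10, 10, 8, 7)
(3) The exact count: 24 of the possible complete orderings are safe sequences.


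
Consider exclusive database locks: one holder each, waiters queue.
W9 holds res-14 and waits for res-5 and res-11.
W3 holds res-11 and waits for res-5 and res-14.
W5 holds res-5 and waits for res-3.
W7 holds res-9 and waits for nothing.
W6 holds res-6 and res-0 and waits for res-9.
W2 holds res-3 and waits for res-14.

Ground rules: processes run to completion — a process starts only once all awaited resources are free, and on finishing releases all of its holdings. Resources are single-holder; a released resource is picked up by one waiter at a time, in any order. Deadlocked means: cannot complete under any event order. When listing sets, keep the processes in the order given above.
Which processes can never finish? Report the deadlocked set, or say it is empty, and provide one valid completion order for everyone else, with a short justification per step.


Deadlocked set: W9, W3, W5 and W2.
Key observation: the wait chain closes on itself along W9 -> W3 -> W9; W5 and W2 are caught in further circular waits.
One completion order for the rest: W7, W6.
Step-by-step check:
  W7 waits on nothing -> runs at once and releases res-9
  W6 waits on res-9 — all released -> runs and releases res-6 and res-0


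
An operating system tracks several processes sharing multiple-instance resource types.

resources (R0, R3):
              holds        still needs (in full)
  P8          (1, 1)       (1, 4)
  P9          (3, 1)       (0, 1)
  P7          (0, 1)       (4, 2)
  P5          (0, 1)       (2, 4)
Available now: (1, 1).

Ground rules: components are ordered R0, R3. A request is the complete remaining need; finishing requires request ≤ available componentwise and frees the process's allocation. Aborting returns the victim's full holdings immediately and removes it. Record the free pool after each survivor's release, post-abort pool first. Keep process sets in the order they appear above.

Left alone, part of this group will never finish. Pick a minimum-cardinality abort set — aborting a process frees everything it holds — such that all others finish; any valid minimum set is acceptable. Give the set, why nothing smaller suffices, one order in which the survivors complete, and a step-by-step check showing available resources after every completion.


Abort P8.
Key observation: P5 could never have finished before the abort; with (1, 1) returned by P8, it fits at step 3.
No smaller set exists: with zero aborts the deadlock remains.
Survivors finish in the order: P9, P7, P5. Walking it through (pool after the aborts first):
  pool = (2, 2)
  P9: need (0, 1) fits (2, 2); releases (3, 1), pool now (5, 3)
  P7: need (4, 2) fits (5, 3); releases (0, 1), pool now (5, 4)
  P5: need (2, 4) fits (5, 4); releases (0, 1), pool now (5, 5)


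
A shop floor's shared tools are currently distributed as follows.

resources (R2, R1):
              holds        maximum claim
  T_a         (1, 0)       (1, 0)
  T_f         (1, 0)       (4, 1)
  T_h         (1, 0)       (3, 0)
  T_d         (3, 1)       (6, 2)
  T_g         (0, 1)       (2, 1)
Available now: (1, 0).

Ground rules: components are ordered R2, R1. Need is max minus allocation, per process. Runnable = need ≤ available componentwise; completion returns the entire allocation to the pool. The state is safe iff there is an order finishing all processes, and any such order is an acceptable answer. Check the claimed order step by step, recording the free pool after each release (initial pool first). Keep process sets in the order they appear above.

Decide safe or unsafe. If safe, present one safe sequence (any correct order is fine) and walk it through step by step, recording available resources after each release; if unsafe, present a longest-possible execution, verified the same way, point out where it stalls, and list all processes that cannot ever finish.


The state is SAFE; one workable sequence: T_a, T_h, T_g, T_d, T_f.
Key observation: at T_h the run first touches a limit — (2, 0) against (2, 0), exact on a resource it actually requests.
Walking it through:
  pool = (1, 0)
  run T_a (needs (0, 0), free (1, 0)); after release of (1, 0) the pool is (2, 0)
  run T_h (needs (2, 0), free (2, 0)); after release of (1, 0) the pool is (3, 0)
  run T_g (needs (2, 0), free (3, 0)); after release of (0, 1) the pool is (3, 1)
  run T_d (needs (3, 1), free (3, 1)); after release of (3, 1) the pool is (6, 2)
  run T_f (needs (3, 1), free (6, 2)); after release of (1, 0) the pool is (7, 2)


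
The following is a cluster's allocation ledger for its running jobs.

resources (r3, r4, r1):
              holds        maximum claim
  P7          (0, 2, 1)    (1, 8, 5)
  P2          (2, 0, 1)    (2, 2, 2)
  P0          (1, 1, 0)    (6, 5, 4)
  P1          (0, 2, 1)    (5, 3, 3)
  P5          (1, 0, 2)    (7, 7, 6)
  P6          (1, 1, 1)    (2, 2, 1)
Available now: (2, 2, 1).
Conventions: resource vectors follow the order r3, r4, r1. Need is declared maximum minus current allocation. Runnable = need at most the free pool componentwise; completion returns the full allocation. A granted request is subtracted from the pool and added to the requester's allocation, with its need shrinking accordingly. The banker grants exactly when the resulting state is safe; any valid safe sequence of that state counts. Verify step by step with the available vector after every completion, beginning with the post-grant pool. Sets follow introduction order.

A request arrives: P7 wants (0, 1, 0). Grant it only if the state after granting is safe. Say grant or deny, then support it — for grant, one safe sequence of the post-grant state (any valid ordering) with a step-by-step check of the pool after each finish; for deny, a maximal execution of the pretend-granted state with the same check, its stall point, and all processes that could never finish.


GRANT — the state after the grant stays safe, e.g. via P6, P2, P1, P0, P7, P5.
Key observation: post-grant, (2, 1, 1) remains, and an order beginning with P6 completes everyone.
Step-by-step check of the post-grant state:
  pool = (2, 1, 1)
  P6: need (1, 1, 0) fits (2, 1, 1); releases (1, 1, 1), pool now (3, 2, 2)
  P2: need (0, 2, 1) fits (3, 2, 2); releases (2, 0, 1), pool now (5, 2, 3)
  P1: need (5, 1, 2) fits (5, 2, 3); releases (0, 2, 1), pool now (5, 4, 4)
  P0: need (5, 4, 4) fits (5, 4, 4); releases (1, 1, 0), pool now (6, 5, 4)
  P7: need (1, 5, 4) fits (6, 5, 4); releases (0, 3, 1), pool now (6, 8, 5)
  P5: need (6, 7, 4) fits (6, 8, 5); releases (1, 0, 2), pool now (7, 8, 7)


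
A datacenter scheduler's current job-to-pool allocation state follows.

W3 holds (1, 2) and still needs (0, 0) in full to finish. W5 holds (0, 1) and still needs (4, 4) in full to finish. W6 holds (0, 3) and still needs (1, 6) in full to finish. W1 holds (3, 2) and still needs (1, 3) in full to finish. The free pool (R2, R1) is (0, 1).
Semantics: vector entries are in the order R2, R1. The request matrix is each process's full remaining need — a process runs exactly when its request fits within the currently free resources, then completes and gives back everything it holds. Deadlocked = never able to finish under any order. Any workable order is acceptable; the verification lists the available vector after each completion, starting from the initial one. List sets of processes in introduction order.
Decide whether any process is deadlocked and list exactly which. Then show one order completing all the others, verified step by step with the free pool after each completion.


No process is deadlocked.
Key observation: starting with W3, each completion frees enough for the next — no one is permanently blocked.
The rest can finish in the order W3, W1, W5, W6. Verifying each step:
  pool = (0, 1)
  W3: need (0, 0) fits (0, 1); releases (1, 2), pool now (1, 3)
  W1: need (1, 3) fits (1, 3); releases (3, 2), pool now (4, 5)
  W5: need (4, 4) fits (4, 5); releases (0, 1), pool now (4, 6)
  W6: need (1, 6) fits (4, 6); releases (0, 3), pool now (4, 9)


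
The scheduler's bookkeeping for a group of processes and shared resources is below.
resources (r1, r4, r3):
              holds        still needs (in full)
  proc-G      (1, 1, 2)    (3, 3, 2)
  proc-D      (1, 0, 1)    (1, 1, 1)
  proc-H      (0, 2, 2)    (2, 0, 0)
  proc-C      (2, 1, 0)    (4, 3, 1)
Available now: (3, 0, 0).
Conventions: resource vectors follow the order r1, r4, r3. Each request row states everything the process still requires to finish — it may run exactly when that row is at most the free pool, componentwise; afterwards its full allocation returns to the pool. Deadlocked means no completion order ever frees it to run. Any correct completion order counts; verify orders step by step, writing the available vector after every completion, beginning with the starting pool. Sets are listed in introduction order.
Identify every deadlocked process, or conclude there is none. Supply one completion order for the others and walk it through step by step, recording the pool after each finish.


Deadlocked: proc-G and proc-C.
Key observation: the pool after proc-H, proc-D is (4, 2, 3); every surviving request exceeds it in r4, so progress ends there.
A valid finishing order for the others: proc-H, proc-D. Verifying each step:
  pool = (3, 0, 0)
  proc-H needs (2, 0, 0) <= (3, 0, 0) -> finishes; pool += (0, 2, 2) = (3, 2, 2)
  proc-D needs (1, 1, 1) <= (3, 2, 2) -> finishes; pool += (1, 0, 1) = (4, 2, 3)
The blocked processes can never fit:
  proc-G cannot run: need (3, 3, 2) vs free (4, 2, 3) (insufficient r4)
  proc-C cannot run: need (4, 3, 1) vs free (4, 2, 3) (insufficient r4)


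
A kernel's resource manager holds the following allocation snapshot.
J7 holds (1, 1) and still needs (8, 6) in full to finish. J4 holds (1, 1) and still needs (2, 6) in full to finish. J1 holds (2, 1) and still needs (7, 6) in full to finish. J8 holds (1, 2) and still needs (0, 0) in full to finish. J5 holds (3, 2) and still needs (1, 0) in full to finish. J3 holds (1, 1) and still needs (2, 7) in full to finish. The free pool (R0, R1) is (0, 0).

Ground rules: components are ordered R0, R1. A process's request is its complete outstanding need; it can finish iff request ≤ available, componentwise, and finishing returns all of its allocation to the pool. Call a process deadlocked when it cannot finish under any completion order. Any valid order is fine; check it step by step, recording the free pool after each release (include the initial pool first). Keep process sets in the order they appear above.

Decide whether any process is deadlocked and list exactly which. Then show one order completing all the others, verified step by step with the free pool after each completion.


Deadlocked set: J7, J4, J1 and J3.
Key observation: even finishing J8, J5 leaves just (4, 4) free — too little R1 for any of the remaining processes.
A valid finishing order for the others: J8, J5. Walking it through:
  pool = (0, 0)
  J8: need (0, 0) fits (0, 0); releases (1, 2), pool now (1, 2)
  J5: need (1, 0) fits (1, 2); releases (3, 2), pool now (4, 4)
The blocked processes can never fit:
  blocked: J7 wants (8, 6), pool (4, 4) — not enough R0 and R1
  blocked: J4 wants (2, 6), pool (4, 4) — not enough R1
  blocked: J1 wants (7, 6), pool (4, 4) — not enough R0 and R1
  blocked: J3 wants (2, 7), pool (4, 4) — not enough R1


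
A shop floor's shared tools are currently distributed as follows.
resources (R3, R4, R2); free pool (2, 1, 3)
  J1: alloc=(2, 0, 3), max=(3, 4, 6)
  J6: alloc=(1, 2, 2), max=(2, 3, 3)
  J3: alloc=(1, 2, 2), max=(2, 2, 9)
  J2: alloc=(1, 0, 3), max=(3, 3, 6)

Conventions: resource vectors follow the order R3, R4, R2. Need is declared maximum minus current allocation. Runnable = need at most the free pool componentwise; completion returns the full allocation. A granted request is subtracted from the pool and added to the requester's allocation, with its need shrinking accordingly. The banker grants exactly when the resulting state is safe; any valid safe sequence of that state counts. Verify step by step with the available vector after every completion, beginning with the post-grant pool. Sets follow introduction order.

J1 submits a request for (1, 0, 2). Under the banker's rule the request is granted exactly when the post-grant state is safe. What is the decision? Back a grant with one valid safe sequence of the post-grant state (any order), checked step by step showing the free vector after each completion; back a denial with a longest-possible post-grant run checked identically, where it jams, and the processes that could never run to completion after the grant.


DENY: after the grant no complete ordering would exist.
Key observation: after J6, J2 the pool peaks at (3, 3, 6), and each blocked process is short somewhere: J1 on R4; J3 on R2.
Pretend the grant happened; the run J6, J2 goes as far as possible. Check, step by step:
  pool = (1, 1, 1)
  run J6 (needs (1, 1, 1), free (1, 1, 1)); after release of (1, 2, 2) the pool is (2, 3, 3)
  run J2 (needs (2, 3, 3), free (2, 3, 3)); after release of (1, 0, 3) the pool is (3, 3, 6)
  J1 cannot run: need (0, 4, 1) vs free (3, 3, 6) (insufficient R4)
  J3 cannot run: need (1, 0, 7) vs free (3, 3, 6) (insufficient R2)
Processes that could never finish after the grant: J1 and J3.


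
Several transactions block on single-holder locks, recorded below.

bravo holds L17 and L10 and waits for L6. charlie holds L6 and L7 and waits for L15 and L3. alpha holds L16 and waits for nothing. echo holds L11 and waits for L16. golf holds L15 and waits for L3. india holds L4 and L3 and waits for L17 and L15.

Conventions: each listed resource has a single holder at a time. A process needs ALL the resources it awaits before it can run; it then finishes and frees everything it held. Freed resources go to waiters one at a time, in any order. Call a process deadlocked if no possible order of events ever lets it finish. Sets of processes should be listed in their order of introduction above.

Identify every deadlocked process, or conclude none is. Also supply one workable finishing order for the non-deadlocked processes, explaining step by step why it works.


Deadlocked: bravo, charlie, golf and india.
Key observation: bravo -> charlie -> golf -> india -> bravo is a circular wait — nothing in it can go first; no other process is dragged down with it.
The rest can finish in the order alpha, echo.
Walking it through:
  alpha: no waits; runs immediately, freeing L16
  echo waits on L16 — all released -> runs and releases L11


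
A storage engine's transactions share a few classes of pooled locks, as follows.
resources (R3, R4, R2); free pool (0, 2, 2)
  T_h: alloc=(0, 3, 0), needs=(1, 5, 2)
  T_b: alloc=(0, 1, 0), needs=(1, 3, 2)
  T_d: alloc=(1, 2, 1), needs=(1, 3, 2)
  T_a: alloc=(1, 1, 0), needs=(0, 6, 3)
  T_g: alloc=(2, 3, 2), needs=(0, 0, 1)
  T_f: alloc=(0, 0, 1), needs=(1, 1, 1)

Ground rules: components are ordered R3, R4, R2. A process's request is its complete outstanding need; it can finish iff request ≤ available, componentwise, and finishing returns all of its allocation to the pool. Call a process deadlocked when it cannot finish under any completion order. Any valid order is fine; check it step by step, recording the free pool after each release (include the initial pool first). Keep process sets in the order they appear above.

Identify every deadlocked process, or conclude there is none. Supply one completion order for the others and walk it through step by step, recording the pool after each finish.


The deadlocked set is empty.
Key observation: T_g leads a chain of completions in which each release enables another process.
A valid finishing order for the others: T_g, T_f, T_d, T_h, T_a, T_b. Walking it through:
  pool = (0, 2, 2)
  T_g needs (0, 0, 1) <= (0, 2, 2) -> finishes; pool += (2, 3, 2) = (2, 5, 4)
  T_f needs (1, 1, 1) <= (2, 5, 4) -> finishes; pool += (0, 0, 1) = (2, 5, 5)
  T_d needs (1, 3, 2) <= (2, 5, 5) -> finishes; pool += (1, 2, 1) = (3, 7, 6)
  T_h needs (1, 5, 2) <= (3, 7, 6) -> finishes; pool += (0, 3, 0) = (3, 10, 6)
  T_a needs (0, 6, 3) <= (3, 10, 6) -> finishes; pool += (1, 1, 0) = (4, 11, 6)
  T_b needs (1, 3, 2) <= (4, 11, 6) -> finishes; pool += (0, 1, 0) = (4, 12, 6)


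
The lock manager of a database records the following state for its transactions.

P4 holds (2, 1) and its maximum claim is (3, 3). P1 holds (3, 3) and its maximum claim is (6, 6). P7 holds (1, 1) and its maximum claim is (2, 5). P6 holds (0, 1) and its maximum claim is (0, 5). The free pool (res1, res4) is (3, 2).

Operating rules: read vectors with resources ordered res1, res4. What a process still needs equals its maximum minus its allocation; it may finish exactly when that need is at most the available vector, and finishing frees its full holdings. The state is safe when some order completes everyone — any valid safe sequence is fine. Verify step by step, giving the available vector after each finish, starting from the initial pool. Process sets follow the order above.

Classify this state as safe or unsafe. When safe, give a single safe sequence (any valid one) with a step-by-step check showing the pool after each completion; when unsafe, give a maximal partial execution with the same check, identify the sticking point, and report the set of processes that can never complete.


SAFE — a valid safe sequence is P4, P1, P7, P6.
Key observation: the order's first zero-slack moment is P4 ((1, 2) needed, (3, 2) free — a requested resource with nothing to spare).
Step-by-step check:
  pool = (3, 2)
  P4: need (1, 2) fits (3, 2); releases (2, 1), pool now (5, 3)
  P1: need (3, 3) fits (5, 3); releases (3, 3), pool now (8, 6)
  P7: need (1, 4) fits (8, 6); releases (1, 1), pool now (9, 7)
  P6: need (0, 4) fits (9, 7); releases (0, 1), pool now (9, 8)


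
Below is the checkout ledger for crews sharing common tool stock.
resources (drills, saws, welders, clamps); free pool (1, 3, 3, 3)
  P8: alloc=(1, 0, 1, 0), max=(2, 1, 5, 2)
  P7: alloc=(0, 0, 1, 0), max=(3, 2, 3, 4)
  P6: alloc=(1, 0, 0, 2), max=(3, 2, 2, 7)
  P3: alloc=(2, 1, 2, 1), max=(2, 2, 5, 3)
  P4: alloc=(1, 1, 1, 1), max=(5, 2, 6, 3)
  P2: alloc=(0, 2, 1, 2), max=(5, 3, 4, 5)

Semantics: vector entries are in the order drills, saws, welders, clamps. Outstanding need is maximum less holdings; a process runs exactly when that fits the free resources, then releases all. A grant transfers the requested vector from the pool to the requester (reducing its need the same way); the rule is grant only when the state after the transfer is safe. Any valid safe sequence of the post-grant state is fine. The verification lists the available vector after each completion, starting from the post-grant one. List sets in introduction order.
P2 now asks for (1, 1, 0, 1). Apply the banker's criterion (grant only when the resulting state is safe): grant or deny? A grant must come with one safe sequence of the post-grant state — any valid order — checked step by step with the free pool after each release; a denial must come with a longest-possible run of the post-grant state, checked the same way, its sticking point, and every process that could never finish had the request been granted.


DENY: after the grant no complete ordering would exist.
Key observation: after P3, P8 the pool peaks at (3, 3, 6, 3), and each blocked process is short somewhere: P7 on clamps; P6 on clamps; P4 on drills; P2 on drills.
Pretend the grant happened; the run P3, P8 goes as far as possible. Verifying each step:
  pool = (0, 2, 3, 2)
  P3: need (0, 1, 3, 2) fits (0, 2, 3, 2); releases (2, 1, 2, 1), pool now (2, 3, 5, 3)
  P8: need (1, 1, 4, 2) fits (2, 3, 5, 3); releases (1, 0, 1, 0), pool now (3, 3, 6, 3)
  P7 still needs (3, 2, 2, 4) but only (3, 3, 6, 3) is free — short on clamps
  P6 still needs (2, 2, 2, 5) but only (3, 3, 6, 3) is free — short on clamps
  P4 still needs (4, 1, 5, 2) but only (3, 3, 6, 3) is free — short on drills
  P2 still needs (4, 0, 3, 2) but only (3, 3, 6, 3) is free — short on drills
Processes that could never finish after the grant: P7, P6, P4 and P2.


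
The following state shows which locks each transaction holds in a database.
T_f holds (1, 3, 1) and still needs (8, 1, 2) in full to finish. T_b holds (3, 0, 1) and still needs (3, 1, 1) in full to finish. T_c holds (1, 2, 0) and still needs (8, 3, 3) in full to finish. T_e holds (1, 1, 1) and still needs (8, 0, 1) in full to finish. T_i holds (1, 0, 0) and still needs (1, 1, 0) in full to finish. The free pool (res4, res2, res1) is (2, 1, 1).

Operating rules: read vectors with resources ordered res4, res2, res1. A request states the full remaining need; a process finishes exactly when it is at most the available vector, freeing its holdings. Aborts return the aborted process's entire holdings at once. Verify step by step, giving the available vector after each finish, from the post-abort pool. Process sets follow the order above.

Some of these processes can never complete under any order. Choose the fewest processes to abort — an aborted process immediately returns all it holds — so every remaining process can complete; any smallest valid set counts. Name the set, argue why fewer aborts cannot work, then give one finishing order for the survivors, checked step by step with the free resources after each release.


The answer: abort T_c and T_e.
Key observation: the deadlocked T_f becomes finishable only because T_c and T_e released (2, 3, 1); it completes at step 3 below.
Minimality, checking each single-abort alternative: T_f alone leaves T_c blocked (short on res4); T_b alone leaves T_f blocked (short on res4); T_c alone leaves T_f blocked (short on res4); T_e alone leaves T_f blocked (short on res4); T_i alone leaves T_f blocked (short on res4).
Survivors finish in the order: T_i, T_b, T_f. Check, step by step (pool after the aborts first):
  pool = (4, 4, 2)
  T_i: need (1, 1, 0) fits (4, 4, 2); releases (1, 0, 0), pool now (5, 4, 2)
  T_b: need (3, 1, 1) fits (5, 4, 2); releases (3, 0, 1), pool now (8, 4, 3)
  T_f: need (8, 1, 2) fits (8, 4, 3); releases (1, 3, 1), pool now (9, 7, 4)


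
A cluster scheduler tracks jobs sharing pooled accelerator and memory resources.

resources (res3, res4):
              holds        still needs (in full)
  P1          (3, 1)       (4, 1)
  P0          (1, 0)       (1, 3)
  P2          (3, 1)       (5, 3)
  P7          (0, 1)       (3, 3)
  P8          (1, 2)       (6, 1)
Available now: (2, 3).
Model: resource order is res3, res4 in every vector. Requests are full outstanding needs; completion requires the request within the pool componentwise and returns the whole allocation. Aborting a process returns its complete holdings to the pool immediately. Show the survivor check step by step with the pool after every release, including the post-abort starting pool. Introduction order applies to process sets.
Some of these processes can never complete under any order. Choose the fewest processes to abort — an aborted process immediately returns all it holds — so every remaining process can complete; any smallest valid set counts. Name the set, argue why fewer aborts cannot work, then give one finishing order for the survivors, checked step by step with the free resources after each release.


Abort P8.
Key observation: P1 had no path to completion before; after the abort of P8 ((1, 2) returned), step 3 is where it fits.
Why nothing smaller works: aborting no one leaves the state deadlocked as given.
The survivors complete as P0, P7, P1, P2. Walking it through (starting from the post-abort pool):
  pool = (3, 5)
  P0: need (1, 3) fits (3, 5); releases (1, 0), pool now (4, 5)
  P7: need (3, 3) fits (4, 5); releases (0, 1), pool now (4, 6)
  P1: need (4, 1) fits (4, 6); releases (3, 1), pool now (7, 7)
  P2: need (5, 3) fits (7, 7); releases (3, 1), pool now (10, 8)


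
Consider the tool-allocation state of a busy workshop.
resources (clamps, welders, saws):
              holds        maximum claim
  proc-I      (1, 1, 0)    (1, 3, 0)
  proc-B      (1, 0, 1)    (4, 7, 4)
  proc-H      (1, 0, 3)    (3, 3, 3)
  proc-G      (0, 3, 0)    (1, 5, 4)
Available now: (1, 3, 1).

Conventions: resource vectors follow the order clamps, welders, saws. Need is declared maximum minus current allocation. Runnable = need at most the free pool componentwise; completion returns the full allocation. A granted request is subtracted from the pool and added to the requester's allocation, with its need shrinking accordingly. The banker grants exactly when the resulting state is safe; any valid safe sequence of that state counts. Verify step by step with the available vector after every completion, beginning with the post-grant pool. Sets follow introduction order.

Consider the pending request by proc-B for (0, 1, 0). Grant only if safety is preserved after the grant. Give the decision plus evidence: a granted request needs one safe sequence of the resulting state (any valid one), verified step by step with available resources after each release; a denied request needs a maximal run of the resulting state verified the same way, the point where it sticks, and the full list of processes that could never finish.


GRANT: granting preserves safety; a valid post-grant sequence is proc-I, proc-H, proc-G, proc-B.
Key observation: the grant leaves (1, 2, 1) free — enough for proc-I, whose release restarts the cascade.
Step-by-step check of the post-grant state:
  pool = (1, 2, 1)
  proc-I: need (0, 2, 0) fits (1, 2, 1); releases (1, 1, 0), pool now (2, 3, 1)
  proc-H: need (2, 3, 0) fits (2, 3, 1); releases (1, 0, 3), pool now (3, 3, 4)
  proc-G: need (1, 2, 4) fits (3, 3, 4); releases (0, 3, 0), pool now (3, 6, 4)
  proc-B: need (3, 6, 3) fits (3, 6, 4); releases (1, 1, 1), pool now (4, 7, 5)


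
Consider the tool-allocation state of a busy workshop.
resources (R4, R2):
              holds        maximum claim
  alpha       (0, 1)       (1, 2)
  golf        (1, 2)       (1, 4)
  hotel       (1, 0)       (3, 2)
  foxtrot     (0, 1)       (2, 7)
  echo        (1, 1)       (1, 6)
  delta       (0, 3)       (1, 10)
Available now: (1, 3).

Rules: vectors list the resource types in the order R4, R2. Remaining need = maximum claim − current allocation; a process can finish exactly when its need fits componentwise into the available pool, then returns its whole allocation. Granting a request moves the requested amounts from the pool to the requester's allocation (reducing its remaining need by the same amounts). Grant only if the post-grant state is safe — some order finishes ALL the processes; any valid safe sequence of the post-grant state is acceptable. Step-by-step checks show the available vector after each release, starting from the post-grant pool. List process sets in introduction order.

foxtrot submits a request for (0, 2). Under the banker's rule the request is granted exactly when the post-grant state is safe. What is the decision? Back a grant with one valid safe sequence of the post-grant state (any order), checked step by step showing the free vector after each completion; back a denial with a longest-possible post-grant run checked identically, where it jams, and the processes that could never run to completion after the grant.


GRANT — the state after the grant stays safe, e.g. via alpha, golf, foxtrot, hotel, delta, echo.
Key observation: after the grant the pool drops to (1, 1), which still lets alpha finish first and unwind the rest.
Check on the post-grant state, step by step:
  pool = (1, 1)
  run alpha (needs (1, 1), free (1, 1)); after release of (0, 1) the pool is (1, 2)
  run golf (needs (0, 2), free (1, 2)); after release of (1, 2) the pool is (2, 4)
  run foxtrot (needs (2, 4), free (2, 4)); after release of (0, 3) the pool is (2, 7)
  run hotel (needs (2, 2), free (2, 7)); after release of (1, 0) the pool is (3, 7)
  run delta (needs (1, 7), free (3, 7)); after release of (0, 3) the pool is (3, 10)
  run echo (needs (0, 5), free (3, 10)); after release of (1, 1) the pool is (4, 11)


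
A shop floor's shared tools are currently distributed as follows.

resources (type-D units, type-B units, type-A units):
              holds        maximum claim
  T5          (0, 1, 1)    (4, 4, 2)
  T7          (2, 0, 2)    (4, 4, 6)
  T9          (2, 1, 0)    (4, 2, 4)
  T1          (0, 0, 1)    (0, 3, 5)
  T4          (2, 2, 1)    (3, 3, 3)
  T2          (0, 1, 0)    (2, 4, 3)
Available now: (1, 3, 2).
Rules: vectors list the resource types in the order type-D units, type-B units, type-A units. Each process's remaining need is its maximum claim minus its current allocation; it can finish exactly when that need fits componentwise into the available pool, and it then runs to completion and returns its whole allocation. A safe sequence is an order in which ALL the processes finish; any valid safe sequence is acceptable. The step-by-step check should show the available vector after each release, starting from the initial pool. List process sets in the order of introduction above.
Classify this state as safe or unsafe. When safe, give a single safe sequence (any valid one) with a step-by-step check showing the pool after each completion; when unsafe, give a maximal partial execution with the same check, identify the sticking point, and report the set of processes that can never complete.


UNSAFE — no complete ordering exists.
Key observation: after T4, T2 the pool peaks at (3, 6, 3), and each blocked process is short somewhere: T5 on type-D units; T7 on type-A units; T9 on type-A units; T1 on type-A units.
The run T4, T2 cannot be extended any further. Step-by-step check:
  pool = (1, 3, 2)
  T4: need (1, 1, 2) fits (1, 3, 2); releases (2, 2, 1), pool now (3, 5, 3)
  T2: need (2, 3, 3) fits (3, 5, 3); releases (0, 1, 0), pool now (3, 6, 3)
  T5 still needs (4, 3, 1) but only (3, 6, 3) is free — short on type-D units
  T7 still needs (2, 4, 4) but only (3, 6, 3) is free — short on type-A units
  T9 still needs (2, 1, 4) but only (3, 6, 3) is free — short on type-A units
  T1 still needs (0, 3, 4) but only (3, 6, 3) is free — short on type-A units
Processes that can never finish: T5, T7, T9 and T1.


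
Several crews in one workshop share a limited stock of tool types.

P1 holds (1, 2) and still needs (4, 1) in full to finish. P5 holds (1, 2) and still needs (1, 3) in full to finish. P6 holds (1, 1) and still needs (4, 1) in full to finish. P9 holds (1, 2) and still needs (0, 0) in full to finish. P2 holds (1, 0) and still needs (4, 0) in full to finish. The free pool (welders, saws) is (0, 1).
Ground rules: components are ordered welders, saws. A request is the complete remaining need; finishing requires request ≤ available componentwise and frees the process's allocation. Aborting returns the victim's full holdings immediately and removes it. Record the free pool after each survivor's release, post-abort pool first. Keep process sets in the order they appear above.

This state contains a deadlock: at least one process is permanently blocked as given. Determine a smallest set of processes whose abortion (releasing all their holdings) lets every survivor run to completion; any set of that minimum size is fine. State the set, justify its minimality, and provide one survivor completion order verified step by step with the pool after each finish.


Minimum abort set: P1 and P2.
Key observation: aborting P1 and P2 returns (2, 2), and P6 — hopeless before — runs at step 3 with the returned capacity in the pool.
Why nothing smaller works — every single abort fails: P1 alone leaves P6 blocked (short on welders); P5 alone leaves P1 blocked (short on welders); P6 alone leaves P1 blocked (short on welders); P9 alone leaves P1 blocked (short on welders); P2 alone leaves P1 blocked (short on welders).
Survivors finish in the order: P9, P5, P6. Walking it through (pool after the aborts first):
  pool = (2, 3)
  P9 needs (0, 0) <= (2, 3) -> finishes; pool += (1, 2) = (3, 5)
  P5 needs (1, 3) <= (3, 5) -> finishes; pool += (1, 2) = (4, 7)
  P6 needs (4, 1) <= (4, 7) -> finishes; pool += (1, 1) = (5, 8)


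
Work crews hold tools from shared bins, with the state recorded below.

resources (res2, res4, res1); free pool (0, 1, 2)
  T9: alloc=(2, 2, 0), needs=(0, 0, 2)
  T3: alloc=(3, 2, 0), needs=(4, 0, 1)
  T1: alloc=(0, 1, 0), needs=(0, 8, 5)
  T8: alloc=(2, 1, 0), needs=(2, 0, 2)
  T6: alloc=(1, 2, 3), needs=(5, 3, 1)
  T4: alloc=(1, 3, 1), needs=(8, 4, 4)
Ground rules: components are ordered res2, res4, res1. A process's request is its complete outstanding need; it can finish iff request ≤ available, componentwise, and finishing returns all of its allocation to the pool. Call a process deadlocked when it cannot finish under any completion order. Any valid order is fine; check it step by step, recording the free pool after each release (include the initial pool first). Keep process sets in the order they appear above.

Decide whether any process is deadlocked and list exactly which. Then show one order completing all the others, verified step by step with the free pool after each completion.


Nothing here is deadlocked.
Key observation: no deadlock: T9 fits now, and the freed resources carry the rest through.
A valid finishing order for the others: T9, T8, T3, T6, T4, T1. Step-by-step check:
  pool = (0, 1, 2)
  run T9 (needs (0, 0, 2), free (0, 1, 2)); after release of (2, 2, 0) the pool is (2, 3, 2)
  run T8 (needs (2, 0, 2), free (2, 3, 2)); after release of (2, 1, 0) the pool is (4, 4, 2)
  run T3 (needs (4, 0, 1), free (4, 4, 2)); after release of (3, 2, 0) the pool is (7, 6, 2)
  run T6 (needs (5, 3, 1), free (7, 6, 2)); after release of (1, 2, 3) the pool is (8, 8, 5)
  run T4 (needs (8, 4, 4), free (8, 8, 5)); after release of (1, 3, 1) the pool is (9, 11, 6)
  run T1 (needs (0, 8, 5), free (9, 11, 6)); after release of (0, 1, 0) the pool is (9, 12, 6)
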